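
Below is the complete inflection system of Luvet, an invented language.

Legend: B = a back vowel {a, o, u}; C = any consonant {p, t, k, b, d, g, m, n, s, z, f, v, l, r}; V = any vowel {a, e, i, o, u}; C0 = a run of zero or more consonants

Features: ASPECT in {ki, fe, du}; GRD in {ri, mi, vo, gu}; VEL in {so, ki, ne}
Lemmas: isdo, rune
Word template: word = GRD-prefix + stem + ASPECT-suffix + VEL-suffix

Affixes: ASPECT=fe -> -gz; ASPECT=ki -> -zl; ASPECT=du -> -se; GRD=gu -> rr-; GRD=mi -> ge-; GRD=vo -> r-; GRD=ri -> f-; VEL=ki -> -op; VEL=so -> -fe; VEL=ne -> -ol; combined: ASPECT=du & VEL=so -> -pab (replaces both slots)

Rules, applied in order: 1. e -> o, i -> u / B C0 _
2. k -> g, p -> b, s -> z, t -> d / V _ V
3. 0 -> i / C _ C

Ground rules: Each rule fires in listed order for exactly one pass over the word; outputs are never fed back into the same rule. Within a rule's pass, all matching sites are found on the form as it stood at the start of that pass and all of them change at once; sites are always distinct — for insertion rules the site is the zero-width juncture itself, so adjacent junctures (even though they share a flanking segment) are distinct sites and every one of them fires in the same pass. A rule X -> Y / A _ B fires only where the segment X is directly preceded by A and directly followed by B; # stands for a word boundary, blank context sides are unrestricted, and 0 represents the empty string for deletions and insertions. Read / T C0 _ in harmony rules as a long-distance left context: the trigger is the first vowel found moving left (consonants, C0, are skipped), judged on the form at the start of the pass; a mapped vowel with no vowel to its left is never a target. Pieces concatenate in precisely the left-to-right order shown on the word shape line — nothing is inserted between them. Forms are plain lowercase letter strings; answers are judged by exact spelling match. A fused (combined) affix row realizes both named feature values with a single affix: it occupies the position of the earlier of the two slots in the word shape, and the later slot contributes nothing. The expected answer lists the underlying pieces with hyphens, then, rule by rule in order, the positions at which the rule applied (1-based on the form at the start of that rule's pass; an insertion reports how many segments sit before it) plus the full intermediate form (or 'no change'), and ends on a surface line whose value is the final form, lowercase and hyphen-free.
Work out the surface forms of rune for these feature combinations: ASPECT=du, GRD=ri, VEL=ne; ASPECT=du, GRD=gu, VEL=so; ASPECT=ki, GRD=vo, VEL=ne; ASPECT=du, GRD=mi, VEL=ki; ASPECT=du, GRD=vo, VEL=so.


cell ASPECT=du, GRD=ri, VEL=ne:
underlying: f-rune-se-ol
1. e -> o, i -> u / B C0 _: fires at position(s) 5: frunoseol
2. k -> g, p -> b, s -> z, t -> d / V _ V: fires at position(s) 6: frunozeol
3. 0 -> i / C _ C: inserts after position(s) 1: firunozeol
surface: firunozeol

cell ASPECT=du, GRD=gu, VEL=so:
underlying: rr-rune-pab
1. e -> o, i -> u / B C0 _: fires at position(s) 6: rrrunopab
2. k -> g, p -> b, s -> z, t -> d / V _ V: fires at position(s) 7: rrrunobab
3. 0 -> i / C _ C: inserts after position(s) 1, 2: ririrunobab
surface: ririrunobab

cell ASPECT=ki, GRD=vo, VEL=ne:
underlying: r-rune-zl-ol
1. e -> o, i -> u / B C0 _: fires at position(s) 5: rrunozlol
2. k -> g, p -> b, s -> z, t -> d / V _ V: no change
3. 0 -> i / C _ C: inserts after position(s) 1, 6: rirunozilol
surface: rirunozilol

cell ASPECT=du, GRD=mi, VEL=ki:
underlying: ge-rune-se-op
1. e -> o, i -> u / B C0 _: fires at position(s) 6: gerunoseop
2. k -> g, p -> b, s -> z, t -> d / V _ V: fires at position(s) 7: gerunozeop
3. 0 -> i / C _ C: no change
surface: gerunozeop

cell ASPECT=du, GRD=vo, VEL=so:
underlying: r-rune-pab
1. e -> o, i -> u / B C0 _: fires at position(s) 5: rrunopab
2. k -> g, p -> b, s -> z, t -> d / V _ V: fires at position(s) 6: rrunobab
3. 0 -> i / C _ C: inserts after position(s) 1: rirunobab
surface: rirunobab


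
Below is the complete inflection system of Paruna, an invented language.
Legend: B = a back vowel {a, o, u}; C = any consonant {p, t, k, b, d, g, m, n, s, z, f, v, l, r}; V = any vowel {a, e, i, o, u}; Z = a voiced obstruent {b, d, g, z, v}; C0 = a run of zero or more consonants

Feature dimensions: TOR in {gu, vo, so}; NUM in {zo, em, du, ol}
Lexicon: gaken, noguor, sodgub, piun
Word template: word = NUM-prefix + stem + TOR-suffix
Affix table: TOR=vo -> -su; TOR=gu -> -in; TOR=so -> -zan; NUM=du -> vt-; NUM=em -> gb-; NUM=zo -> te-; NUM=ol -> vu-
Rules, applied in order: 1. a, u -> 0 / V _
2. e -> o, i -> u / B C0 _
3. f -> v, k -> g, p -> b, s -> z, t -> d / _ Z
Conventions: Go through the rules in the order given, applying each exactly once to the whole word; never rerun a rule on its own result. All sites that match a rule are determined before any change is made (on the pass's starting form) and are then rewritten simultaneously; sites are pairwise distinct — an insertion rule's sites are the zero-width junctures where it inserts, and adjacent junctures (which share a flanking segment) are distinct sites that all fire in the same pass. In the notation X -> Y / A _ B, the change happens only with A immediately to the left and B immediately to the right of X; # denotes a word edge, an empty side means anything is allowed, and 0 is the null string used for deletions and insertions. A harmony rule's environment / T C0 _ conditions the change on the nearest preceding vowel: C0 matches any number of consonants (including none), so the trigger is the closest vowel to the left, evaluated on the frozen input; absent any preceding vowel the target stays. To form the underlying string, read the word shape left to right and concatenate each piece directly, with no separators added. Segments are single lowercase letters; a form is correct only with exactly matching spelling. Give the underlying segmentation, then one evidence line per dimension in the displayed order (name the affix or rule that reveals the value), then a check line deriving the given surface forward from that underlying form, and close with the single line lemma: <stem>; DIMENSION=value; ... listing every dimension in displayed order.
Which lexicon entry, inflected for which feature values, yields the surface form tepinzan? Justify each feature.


underlying: te-piun-zan
TOR=so - signalled by the affix -zan
NUM=zo - signalled by the affix te-
check: tepiunzan -> tepinzan -> tepinzan -> tepinzan
lemma: piun; TOR=so; NUM=zo


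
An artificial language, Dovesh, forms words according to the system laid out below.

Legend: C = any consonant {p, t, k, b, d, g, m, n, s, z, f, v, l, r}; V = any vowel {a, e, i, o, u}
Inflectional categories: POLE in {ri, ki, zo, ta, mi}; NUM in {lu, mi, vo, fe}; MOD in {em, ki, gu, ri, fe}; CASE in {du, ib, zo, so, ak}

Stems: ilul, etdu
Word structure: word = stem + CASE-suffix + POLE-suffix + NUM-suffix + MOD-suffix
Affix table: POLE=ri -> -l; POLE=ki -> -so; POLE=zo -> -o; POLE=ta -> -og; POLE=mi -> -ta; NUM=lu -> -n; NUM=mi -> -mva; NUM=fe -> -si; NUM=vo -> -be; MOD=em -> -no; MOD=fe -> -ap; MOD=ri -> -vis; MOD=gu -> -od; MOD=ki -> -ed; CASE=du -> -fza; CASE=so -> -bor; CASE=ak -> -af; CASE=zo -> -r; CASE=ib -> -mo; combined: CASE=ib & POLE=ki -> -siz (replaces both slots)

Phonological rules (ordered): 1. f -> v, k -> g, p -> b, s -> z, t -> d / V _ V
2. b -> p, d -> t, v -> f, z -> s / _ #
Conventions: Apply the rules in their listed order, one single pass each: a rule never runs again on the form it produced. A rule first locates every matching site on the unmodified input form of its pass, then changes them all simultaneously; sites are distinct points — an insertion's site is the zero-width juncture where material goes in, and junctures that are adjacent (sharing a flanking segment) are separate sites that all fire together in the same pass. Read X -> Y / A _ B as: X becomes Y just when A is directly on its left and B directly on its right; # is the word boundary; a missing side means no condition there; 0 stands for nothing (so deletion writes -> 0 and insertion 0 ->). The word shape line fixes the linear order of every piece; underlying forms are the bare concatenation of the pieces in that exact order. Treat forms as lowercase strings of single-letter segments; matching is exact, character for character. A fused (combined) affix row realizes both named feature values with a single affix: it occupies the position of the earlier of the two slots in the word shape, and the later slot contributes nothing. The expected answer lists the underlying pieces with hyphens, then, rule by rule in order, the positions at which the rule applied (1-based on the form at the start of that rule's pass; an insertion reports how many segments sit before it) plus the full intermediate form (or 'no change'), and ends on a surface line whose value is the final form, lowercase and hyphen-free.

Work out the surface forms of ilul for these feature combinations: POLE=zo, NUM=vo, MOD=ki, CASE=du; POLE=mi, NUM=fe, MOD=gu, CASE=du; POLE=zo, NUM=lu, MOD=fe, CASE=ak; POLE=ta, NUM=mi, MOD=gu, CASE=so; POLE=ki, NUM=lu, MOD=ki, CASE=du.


cell POLE=zo, NUM=vo, MOD=ki, CASE=du:
underlying: ilul-fza-o-be-ed
1. f -> v, k -> g, p -> b, s -> z, t -> d / V _ V: no change
2. b -> p, d -> t, v -> f, z -> s / _ #: fires at position(s) 12: ilulfzaobeet
surface: ilulfzaobeet

cell POLE=mi, NUM=fe, MOD=gu, CASE=du:
underlying: ilul-fza-ta-si-od
1. f -> v, k -> g, p -> b, s -> z, t -> d / V _ V: fires at position(s) 8, 10: ilulfzadaziod
2. b -> p, d -> t, v -> f, z -> s / _ #: fires at position(s) 13: ilulfzadaziot
surface: ilulfzadaziot

cell POLE=zo, NUM=lu, MOD=fe, CASE=ak:
underlying: ilul-af-o-n-ap
1. f -> v, k -> g, p -> b, s -> z, t -> d / V _ V: fires at position(s) 6: ilulavonap
2. b -> p, d -> t, v -> f, z -> s / _ #: no change
surface: ilulavonap

cell POLE=ta, NUM=mi, MOD=gu, CASE=so:
underlying: ilul-bor-og-mva-od
1. f -> v, k -> g, p -> b, s -> z, t -> d / V _ V: no change
2. b -> p, d -> t, v -> f, z -> s / _ #: fires at position(s) 14: ilulborogmvaot
surface: ilulborogmvaot

cell POLE=ki, NUM=lu, MOD=ki, CASE=du:
underlying: ilul-fza-so-n-ed
1. f -> v, k -> g, p -> b, s -> z, t -> d / V _ V: fires at position(s) 8: ilulfzazoned
2. b -> p, d -> t, v -> f, z -> s / _ #: fires at position(s) 12: ilulfzazonet
surface: ilulfzazonet


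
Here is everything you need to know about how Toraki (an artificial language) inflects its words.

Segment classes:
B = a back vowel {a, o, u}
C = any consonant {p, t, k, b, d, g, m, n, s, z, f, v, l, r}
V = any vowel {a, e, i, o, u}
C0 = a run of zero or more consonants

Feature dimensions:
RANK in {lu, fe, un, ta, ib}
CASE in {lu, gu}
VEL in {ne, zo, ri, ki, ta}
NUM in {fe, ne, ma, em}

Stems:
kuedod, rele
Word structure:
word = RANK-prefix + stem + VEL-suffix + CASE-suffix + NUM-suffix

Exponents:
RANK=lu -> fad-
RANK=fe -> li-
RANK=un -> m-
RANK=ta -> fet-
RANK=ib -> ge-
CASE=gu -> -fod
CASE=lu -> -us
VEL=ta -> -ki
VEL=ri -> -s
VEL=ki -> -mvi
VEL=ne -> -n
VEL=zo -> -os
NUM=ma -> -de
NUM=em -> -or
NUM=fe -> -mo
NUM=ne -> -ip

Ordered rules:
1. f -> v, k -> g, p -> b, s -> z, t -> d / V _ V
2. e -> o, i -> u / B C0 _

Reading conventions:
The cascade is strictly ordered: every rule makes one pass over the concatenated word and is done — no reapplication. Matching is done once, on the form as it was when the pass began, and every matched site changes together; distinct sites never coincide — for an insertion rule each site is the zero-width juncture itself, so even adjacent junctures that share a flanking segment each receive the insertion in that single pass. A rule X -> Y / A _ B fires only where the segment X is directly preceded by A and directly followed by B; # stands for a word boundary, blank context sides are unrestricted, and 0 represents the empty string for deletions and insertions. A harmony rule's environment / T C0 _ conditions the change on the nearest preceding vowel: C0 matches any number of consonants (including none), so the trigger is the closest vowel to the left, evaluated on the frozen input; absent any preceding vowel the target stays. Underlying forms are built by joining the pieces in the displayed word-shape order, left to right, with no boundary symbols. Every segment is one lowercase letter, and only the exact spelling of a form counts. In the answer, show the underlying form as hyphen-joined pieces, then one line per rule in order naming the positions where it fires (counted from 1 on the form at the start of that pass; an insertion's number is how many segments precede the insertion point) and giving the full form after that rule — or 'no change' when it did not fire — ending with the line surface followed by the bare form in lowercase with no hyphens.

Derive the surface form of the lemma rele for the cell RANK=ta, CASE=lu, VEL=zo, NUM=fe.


underlying: fet-rele-os-us-mo
1. f -> v, k -> g, p -> b, s -> z, t -> d / V _ V: fires at position(s) 9: fetreleozusmo
2. e -> o, i -> u / B C0 _: no change
surface: fetreleozusmo


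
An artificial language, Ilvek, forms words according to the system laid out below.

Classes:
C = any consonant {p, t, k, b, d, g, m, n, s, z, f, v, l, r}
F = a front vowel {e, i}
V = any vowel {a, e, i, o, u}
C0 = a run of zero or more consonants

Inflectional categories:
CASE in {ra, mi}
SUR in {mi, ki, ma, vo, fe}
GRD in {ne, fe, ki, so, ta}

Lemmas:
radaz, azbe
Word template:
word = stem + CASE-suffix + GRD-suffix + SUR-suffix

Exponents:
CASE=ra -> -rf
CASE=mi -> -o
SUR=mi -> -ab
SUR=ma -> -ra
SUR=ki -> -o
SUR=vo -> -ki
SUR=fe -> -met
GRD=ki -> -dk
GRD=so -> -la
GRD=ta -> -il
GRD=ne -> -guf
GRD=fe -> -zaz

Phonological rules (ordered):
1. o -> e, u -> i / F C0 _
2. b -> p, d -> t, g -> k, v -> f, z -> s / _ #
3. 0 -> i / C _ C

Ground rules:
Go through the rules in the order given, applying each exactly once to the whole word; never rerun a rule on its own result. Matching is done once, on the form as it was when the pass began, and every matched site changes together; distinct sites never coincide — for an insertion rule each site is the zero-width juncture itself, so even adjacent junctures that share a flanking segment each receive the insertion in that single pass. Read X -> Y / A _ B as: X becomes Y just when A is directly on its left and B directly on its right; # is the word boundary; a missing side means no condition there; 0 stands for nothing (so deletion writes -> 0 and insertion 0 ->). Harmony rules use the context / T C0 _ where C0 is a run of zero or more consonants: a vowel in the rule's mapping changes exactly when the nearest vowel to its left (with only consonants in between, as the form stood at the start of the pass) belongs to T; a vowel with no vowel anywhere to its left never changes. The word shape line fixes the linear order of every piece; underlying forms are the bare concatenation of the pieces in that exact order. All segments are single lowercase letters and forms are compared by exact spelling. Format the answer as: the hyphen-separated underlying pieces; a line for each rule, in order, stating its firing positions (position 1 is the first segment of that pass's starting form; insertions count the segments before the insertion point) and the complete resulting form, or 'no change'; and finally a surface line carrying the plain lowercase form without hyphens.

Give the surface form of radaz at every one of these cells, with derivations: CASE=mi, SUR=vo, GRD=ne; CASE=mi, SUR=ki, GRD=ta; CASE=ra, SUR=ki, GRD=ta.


cell CASE=mi, SUR=vo, GRD=ne:
underlying: radaz-o-guf-ki
1. o -> e, u -> i / F C0 _: no change
2. b -> p, d -> t, g -> k, v -> f, z -> s / _ #: no change
3. 0 -> i / C _ C: inserts after position(s) 9: radazogufiki
surface: radazogufiki

cell CASE=mi, SUR=ki, GRD=ta:
underlying: radaz-o-il-o
1. o -> e, u -> i / F C0 _: fires at position(s) 9: radazoile
2. b -> p, d -> t, g -> k, v -> f, z -> s / _ #: no change
3. 0 -> i / C _ C: no change
surface: radazoile

cell CASE=ra, SUR=ki, GRD=ta:
underlying: radaz-rf-il-o
1. o -> e, u -> i / F C0 _: fires at position(s) 10: radazrfile
2. b -> p, d -> t, g -> k, v -> f, z -> s / _ #: no change
3. 0 -> i / C _ C: inserts after position(s) 5, 6: radazirifile
surface: radazirifile


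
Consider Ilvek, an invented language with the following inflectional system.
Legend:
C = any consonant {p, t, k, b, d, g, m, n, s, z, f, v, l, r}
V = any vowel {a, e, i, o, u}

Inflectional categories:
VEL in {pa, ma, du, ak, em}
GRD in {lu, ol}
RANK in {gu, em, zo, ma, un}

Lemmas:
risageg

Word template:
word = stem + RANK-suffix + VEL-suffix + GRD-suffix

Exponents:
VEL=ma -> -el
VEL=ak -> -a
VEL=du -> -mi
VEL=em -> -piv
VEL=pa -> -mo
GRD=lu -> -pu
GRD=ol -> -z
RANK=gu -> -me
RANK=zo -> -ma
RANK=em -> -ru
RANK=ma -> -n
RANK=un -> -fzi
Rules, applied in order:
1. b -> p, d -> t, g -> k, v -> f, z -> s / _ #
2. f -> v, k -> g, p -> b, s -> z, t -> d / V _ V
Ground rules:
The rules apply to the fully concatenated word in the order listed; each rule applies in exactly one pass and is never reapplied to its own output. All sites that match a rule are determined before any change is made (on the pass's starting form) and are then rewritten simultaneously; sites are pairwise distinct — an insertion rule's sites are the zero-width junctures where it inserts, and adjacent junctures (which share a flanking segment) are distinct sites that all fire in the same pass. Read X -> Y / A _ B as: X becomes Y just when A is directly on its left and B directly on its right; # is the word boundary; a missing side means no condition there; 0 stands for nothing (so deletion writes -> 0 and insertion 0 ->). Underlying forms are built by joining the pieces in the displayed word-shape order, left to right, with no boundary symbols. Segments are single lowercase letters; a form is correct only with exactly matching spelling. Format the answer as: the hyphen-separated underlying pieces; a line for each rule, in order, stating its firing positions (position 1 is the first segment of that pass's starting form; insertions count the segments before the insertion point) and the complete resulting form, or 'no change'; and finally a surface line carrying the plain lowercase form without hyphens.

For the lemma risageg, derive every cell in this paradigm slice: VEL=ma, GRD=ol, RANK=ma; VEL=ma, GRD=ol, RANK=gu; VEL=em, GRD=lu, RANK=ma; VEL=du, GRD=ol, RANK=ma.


cell VEL=ma, GRD=ol, RANK=ma:
underlying: risageg-n-el-z
1. b -> p, d -> t, g -> k, v -> f, z -> s / _ #: fires at position(s) 11: risagegnels
2. f -> v, k -> g, p -> b, s -> z, t -> d / V _ V: fires at position(s) 3: rizagegnels
surface: rizagegnels

cell VEL=ma, GRD=ol, RANK=gu:
underlying: risageg-me-el-z
1. b -> p, d -> t, g -> k, v -> f, z -> s / _ #: fires at position(s) 12: risagegmeels
2. f -> v, k -> g, p -> b, s -> z, t -> d / V _ V: fires at position(s) 3: rizagegmeels
surface: rizagegmeels

cell VEL=em, GRD=lu, RANK=ma:
underlying: risageg-n-piv-pu
1. b -> p, d -> t, g -> k, v -> f, z -> s / _ #: no change
2. f -> v, k -> g, p -> b, s -> z, t -> d / V _ V: fires at position(s) 3: rizagegnpivpu
surface: rizagegnpivpu

cell VEL=du, GRD=ol, RANK=ma:
underlying: risageg-n-mi-z
1. b -> p, d -> t, g -> k, v -> f, z -> s / _ #: fires at position(s) 11: risagegnmis
2. f -> v, k -> g, p -> b, s -> z, t -> d / V _ V: fires at position(s) 3: rizagegnmis
surface: rizagegnmis


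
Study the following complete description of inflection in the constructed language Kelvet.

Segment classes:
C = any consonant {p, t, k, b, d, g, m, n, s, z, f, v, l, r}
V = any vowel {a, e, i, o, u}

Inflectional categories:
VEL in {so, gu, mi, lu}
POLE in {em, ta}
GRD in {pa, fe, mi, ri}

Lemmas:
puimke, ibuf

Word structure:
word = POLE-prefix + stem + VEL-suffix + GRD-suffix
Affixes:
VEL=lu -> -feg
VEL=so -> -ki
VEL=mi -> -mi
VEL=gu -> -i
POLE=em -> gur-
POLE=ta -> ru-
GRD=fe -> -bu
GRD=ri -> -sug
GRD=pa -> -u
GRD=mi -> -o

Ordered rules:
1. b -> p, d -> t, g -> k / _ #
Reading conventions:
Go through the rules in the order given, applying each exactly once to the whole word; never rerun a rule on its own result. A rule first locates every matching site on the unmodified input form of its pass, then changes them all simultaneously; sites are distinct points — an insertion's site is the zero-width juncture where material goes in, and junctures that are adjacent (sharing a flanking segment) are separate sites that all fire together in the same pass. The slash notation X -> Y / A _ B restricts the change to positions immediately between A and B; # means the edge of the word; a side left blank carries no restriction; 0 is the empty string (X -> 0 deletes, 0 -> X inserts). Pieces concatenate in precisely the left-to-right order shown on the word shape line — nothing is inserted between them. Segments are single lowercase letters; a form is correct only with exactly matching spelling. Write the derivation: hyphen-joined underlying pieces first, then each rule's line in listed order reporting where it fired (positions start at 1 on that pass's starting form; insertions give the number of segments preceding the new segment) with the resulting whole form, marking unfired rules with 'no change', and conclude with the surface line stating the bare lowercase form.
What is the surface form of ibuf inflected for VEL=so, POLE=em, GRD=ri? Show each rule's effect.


underlying: gur-ibuf-ki-sug
1. b -> p, d -> t, g -> k / _ #: fires at position(s) 12: guribufkisuk
surface: guribufkisuk


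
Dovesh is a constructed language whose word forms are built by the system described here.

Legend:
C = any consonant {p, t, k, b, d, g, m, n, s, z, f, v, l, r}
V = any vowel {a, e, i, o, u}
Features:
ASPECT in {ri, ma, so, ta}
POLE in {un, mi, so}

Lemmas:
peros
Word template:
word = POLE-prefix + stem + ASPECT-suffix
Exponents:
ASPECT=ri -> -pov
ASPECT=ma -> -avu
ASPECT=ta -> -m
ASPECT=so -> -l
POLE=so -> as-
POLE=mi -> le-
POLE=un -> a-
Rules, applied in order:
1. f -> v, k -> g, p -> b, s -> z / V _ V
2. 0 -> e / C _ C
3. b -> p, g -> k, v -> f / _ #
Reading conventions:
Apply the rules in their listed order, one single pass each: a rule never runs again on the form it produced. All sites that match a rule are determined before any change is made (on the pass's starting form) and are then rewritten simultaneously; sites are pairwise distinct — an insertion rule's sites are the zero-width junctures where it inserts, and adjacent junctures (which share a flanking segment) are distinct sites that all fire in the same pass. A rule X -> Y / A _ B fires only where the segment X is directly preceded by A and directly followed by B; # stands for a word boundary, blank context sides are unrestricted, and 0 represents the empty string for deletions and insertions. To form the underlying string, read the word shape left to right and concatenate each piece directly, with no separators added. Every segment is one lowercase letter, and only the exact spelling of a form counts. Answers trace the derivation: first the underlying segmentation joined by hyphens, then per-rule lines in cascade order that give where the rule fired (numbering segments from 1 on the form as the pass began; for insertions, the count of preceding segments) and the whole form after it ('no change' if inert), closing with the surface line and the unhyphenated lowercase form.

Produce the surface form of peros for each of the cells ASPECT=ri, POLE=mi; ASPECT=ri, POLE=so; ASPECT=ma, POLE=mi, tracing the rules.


cell ASPECT=ri, POLE=mi:
underlying: le-peros-pov
1. f -> v, k -> g, p -> b, s -> z / V _ V: fires at position(s) 3: leberospov
2. 0 -> e / C _ C: inserts after position(s) 7: leberosepov
3. b -> p, g -> k, v -> f / _ #: fires at position(s) 11: leberosepof
surface: leberosepof

cell ASPECT=ri, POLE=so:
underlying: as-peros-pov
1. f -> v, k -> g, p -> b, s -> z / V _ V: no change
2. 0 -> e / C _ C: inserts after position(s) 2, 7: aseperosepov
3. b -> p, g -> k, v -> f / _ #: fires at position(s) 12: aseperosepof
surface: aseperosepof

cell ASPECT=ma, POLE=mi:
underlying: le-peros-avu
1. f -> v, k -> g, p -> b, s -> z / V _ V: fires at position(s) 3, 7: leberozavu
2. 0 -> e / C _ C: no change
3. b -> p, g -> k, v -> f / _ #: no change
surface: leberozavu


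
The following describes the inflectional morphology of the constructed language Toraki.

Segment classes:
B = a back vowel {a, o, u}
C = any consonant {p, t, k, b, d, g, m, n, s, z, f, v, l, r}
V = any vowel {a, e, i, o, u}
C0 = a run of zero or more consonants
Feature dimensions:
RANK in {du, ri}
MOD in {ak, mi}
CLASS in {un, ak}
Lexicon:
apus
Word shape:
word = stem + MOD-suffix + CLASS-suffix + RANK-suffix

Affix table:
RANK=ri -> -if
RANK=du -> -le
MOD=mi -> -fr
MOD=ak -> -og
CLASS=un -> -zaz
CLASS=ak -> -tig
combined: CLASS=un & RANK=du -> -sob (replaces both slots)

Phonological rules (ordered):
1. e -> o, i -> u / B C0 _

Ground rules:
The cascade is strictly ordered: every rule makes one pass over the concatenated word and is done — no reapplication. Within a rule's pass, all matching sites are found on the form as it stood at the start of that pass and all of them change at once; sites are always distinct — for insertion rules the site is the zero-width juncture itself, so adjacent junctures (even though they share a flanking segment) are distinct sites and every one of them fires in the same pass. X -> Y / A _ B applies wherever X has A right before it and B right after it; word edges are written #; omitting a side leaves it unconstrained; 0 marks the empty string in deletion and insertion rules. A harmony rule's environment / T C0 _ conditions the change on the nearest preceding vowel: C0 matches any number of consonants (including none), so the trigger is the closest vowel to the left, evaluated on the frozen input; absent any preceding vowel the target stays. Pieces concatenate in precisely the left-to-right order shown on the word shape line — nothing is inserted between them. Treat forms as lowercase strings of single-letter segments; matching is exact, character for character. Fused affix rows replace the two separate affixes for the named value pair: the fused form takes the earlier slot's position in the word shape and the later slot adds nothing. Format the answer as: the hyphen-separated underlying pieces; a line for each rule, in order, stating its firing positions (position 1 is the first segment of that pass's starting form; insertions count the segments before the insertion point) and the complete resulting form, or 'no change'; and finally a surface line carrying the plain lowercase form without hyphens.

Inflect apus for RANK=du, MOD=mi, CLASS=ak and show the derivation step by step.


underlying: apus-fr-tig-le
1. e -> o, i -> u / B C0 _: fires at position(s) 8: apusfrtugle
surface: apusfrtugle


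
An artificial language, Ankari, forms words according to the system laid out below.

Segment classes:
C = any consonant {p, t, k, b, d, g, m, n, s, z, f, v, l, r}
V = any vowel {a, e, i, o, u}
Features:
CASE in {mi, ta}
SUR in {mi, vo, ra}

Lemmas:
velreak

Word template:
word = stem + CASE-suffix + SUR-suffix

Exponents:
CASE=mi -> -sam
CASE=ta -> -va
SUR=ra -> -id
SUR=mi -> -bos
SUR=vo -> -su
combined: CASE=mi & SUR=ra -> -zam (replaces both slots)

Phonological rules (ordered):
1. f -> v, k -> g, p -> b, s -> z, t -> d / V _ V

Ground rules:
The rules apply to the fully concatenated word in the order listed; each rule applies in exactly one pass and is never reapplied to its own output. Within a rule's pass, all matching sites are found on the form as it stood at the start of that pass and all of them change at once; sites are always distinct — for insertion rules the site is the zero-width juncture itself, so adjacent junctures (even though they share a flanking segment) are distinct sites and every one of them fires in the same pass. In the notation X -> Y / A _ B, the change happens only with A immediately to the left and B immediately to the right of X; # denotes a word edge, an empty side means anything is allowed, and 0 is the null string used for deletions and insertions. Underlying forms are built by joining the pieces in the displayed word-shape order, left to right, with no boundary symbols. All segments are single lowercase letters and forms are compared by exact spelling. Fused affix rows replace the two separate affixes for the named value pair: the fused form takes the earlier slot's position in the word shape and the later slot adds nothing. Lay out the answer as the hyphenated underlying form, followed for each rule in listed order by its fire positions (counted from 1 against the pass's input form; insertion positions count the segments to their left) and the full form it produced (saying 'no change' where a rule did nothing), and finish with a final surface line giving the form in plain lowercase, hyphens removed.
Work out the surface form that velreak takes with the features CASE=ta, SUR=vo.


underlying: velreak-va-su
1. f -> v, k -> g, p -> b, s -> z, t -> d / V _ V: fires at position(s) 10: velreakvazu
surface: velreakvazu


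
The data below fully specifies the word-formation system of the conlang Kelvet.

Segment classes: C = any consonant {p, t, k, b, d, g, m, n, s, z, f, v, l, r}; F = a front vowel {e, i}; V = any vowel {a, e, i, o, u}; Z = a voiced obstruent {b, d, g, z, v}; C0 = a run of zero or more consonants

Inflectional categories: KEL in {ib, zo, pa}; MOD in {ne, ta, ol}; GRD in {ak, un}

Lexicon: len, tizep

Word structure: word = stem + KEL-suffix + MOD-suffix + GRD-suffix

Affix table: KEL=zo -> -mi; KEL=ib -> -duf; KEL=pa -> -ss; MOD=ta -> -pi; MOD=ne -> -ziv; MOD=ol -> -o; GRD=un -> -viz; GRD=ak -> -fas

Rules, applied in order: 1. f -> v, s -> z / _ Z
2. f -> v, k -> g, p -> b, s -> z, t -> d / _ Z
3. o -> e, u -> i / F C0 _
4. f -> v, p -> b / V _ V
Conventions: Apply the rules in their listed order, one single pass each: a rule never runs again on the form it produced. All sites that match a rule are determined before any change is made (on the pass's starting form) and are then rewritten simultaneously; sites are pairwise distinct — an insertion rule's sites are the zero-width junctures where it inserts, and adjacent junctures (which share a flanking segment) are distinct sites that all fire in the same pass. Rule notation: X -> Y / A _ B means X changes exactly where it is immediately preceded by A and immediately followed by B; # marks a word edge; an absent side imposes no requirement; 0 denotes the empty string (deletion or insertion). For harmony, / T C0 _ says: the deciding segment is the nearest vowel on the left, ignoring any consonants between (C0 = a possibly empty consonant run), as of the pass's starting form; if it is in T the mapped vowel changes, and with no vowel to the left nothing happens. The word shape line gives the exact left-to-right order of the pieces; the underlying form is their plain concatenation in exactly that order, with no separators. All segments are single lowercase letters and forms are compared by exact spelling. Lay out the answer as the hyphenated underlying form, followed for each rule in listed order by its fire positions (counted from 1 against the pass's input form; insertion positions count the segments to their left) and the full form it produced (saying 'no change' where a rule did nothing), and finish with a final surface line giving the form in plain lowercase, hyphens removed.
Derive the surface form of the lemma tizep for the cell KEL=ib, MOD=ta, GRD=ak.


underlying: tizep-duf-pi-fas
1. f -> v, s -> z / _ Z: no change
2. f -> v, k -> g, p -> b, s -> z, t -> d / _ Z: fires at position(s) 5: tizebdufpifas
3. o -> e, u -> i / F C0 _: fires at position(s) 7: tizebdifpifas
4. f -> v, p -> b / V _ V: fires at position(s) 11: tizebdifpivas
surface: tizebdifpivas


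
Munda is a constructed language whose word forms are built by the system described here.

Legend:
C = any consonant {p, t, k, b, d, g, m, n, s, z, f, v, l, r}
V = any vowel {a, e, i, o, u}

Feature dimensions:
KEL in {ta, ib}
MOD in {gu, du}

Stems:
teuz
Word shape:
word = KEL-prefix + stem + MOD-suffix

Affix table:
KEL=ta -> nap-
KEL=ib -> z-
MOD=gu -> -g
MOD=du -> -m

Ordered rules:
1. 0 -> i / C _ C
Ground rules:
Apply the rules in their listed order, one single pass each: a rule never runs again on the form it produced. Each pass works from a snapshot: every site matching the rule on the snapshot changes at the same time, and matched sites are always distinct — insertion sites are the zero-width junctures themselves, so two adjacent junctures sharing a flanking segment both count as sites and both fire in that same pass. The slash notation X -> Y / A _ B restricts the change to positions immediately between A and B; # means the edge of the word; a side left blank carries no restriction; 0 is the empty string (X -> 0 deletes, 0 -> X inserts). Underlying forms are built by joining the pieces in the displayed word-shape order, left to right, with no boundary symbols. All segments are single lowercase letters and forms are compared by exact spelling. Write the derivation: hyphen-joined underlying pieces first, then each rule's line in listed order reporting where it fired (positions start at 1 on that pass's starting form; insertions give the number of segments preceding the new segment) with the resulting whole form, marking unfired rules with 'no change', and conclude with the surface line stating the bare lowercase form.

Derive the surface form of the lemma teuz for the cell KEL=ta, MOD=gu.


underlying: nap-teuz-g
1. 0 -> i / C _ C: inserts after position(s) 3, 7: napiteuzig
surface: napiteuzig


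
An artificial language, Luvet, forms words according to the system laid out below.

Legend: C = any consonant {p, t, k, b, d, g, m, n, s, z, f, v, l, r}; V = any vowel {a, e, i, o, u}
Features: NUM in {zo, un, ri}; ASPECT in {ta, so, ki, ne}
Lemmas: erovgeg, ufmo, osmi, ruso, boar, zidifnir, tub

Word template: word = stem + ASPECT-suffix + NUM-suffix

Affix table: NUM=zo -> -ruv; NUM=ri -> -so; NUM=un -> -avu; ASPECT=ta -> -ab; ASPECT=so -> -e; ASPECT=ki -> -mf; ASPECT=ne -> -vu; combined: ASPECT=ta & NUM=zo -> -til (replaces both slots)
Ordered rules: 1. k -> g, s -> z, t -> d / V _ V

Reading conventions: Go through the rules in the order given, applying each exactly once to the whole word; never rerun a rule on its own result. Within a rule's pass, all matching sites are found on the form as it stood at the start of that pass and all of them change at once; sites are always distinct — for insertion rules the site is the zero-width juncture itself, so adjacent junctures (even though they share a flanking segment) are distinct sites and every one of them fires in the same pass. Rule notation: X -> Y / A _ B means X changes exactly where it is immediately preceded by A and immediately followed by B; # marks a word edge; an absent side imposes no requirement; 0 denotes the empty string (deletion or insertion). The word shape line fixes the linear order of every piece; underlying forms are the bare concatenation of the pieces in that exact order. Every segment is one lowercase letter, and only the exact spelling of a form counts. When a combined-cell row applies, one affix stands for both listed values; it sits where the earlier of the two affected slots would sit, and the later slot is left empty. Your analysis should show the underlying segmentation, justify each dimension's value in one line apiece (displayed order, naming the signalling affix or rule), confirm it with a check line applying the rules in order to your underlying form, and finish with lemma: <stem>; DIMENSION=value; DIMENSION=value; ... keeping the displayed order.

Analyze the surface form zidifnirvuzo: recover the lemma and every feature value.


underlying: zidifnir-vu-so
NUM=ri - signalled by the affix -so
ASPECT=ne - signalled by the affix -vu
check: zidifnirvuso -> zidifnirvuzo
lemma: zidifnir; NUM=ri; ASPECT=ne


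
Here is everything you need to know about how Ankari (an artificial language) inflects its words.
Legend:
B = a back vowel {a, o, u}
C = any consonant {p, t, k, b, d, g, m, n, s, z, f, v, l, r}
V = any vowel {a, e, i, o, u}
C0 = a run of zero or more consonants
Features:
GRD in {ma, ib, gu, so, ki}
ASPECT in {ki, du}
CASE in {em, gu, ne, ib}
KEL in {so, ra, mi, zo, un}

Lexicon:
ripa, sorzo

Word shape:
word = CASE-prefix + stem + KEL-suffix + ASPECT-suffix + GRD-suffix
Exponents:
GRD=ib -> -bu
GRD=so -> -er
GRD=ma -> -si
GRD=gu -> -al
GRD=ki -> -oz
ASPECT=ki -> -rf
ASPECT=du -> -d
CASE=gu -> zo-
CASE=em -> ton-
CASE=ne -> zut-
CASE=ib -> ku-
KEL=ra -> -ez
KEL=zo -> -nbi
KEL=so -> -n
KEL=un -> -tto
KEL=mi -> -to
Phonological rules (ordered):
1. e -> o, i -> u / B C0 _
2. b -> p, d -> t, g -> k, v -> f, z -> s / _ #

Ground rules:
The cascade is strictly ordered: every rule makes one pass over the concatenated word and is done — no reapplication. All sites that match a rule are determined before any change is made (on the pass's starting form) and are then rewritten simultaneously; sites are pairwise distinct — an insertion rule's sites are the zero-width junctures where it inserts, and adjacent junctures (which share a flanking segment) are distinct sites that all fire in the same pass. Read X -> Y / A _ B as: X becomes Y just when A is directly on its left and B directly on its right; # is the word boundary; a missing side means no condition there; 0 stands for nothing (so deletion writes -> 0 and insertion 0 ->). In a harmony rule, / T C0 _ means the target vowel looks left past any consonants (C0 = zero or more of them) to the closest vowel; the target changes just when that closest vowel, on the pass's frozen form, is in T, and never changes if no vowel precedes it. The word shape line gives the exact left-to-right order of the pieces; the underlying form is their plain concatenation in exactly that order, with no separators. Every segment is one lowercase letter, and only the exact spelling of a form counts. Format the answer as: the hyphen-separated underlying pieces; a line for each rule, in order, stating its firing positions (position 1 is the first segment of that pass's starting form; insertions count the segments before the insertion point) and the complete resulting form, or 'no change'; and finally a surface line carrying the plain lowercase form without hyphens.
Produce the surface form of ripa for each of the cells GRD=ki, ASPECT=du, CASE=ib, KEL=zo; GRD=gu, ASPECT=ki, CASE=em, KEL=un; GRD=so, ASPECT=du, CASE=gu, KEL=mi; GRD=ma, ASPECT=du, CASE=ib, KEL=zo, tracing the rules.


cell GRD=ki, ASPECT=du, CASE=ib, KEL=zo:
underlying: ku-ripa-nbi-d-oz
1. e -> o, i -> u / B C0 _: fires at position(s) 4, 9: kurupanbudoz
2. b -> p, d -> t, g -> k, v -> f, z -> s / _ #: fires at position(s) 12: kurupanbudos
surface: kurupanbudos

cell GRD=gu, ASPECT=ki, CASE=em, KEL=un:
underlying: ton-ripa-tto-rf-al
1. e -> o, i -> u / B C0 _: fires at position(s) 5: tonrupattorfal
2. b -> p, d -> t, g -> k, v -> f, z -> s / _ #: no change
surface: tonrupattorfal

cell GRD=so, ASPECT=du, CASE=gu, KEL=mi:
underlying: zo-ripa-to-d-er
1. e -> o, i -> u / B C0 _: fires at position(s) 4, 10: zorupatodor
2. b -> p, d -> t, g -> k, v -> f, z -> s / _ #: no change
surface: zorupatodor

cell GRD=ma, ASPECT=du, CASE=ib, KEL=zo:
underlying: ku-ripa-nbi-d-si
1. e -> o, i -> u / B C0 _: fires at position(s) 4, 9: kurupanbudsi
2. b -> p, d -> t, g -> k, v -> f, z -> s / _ #: no change
surface: kurupanbudsi


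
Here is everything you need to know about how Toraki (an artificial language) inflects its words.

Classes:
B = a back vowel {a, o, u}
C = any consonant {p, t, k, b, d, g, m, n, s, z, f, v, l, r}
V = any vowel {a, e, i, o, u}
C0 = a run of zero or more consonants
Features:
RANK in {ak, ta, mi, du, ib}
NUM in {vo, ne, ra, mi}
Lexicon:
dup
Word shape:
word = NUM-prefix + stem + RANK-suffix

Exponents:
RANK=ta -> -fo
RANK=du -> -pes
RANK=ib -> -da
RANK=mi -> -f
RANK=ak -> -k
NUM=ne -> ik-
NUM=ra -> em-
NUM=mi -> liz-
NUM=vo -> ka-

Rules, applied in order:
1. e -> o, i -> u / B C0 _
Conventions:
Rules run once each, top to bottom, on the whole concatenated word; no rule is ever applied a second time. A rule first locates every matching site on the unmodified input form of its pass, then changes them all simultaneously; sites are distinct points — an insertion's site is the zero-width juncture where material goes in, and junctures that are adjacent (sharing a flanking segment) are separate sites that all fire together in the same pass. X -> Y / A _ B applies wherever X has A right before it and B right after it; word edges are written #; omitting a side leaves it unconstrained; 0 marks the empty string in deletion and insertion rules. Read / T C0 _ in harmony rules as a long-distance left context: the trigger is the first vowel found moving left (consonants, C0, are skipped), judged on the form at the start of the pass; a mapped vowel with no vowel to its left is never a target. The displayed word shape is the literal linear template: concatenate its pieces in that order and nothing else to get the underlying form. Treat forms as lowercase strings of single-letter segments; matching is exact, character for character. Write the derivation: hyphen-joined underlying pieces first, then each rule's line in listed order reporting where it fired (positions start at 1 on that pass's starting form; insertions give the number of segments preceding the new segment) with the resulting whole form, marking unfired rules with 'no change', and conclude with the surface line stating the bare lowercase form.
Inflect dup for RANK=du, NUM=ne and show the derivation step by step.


underlying: ik-dup-pes
1. e -> o, i -> u / B C0 _: fires at position(s) 7: ikduppos
surface: ikduppos
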